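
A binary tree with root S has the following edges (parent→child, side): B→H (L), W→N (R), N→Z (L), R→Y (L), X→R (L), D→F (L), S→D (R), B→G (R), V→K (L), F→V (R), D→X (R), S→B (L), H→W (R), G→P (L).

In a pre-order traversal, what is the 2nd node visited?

Pre-order visits the node, then its left subtree, then its right subtree.
Visit S.
At S: go left to B.
  Visit B.
  At B: go left to H.
    Visit H.
    At H: no left child.
    At H: go right to W.
      Visit W.
      At W: no left child.
      At W: go right to N.
        Visit N.
        At N: go left to Z.
          Z is a leaf — visit Z.
        At N: no right child.
  At B: go right to G.
    Visit G.
    At G: go left to P.
      P is a leaf — visit P.
    At G: no right child.
At S: go right to D.
  Visit D.
  At D: go left to F.
    Visit F.
    At F: no left child.
    At F: go right to V.
      Visit V.
      At V: go left to K.
        K is a leaf — visit K.
      At V: no right child.
  At D: go right to X.
    Visit X.
    At X: go left to R.
      Visit R.
      At R: go left to Y.
        Y is a leaf — visit Y.
      At R: no right child.
    At X: no right child.
Full pre-order sequence: S, B, H, W, N, Z, G, P, D, F, V, K, X, R, Y.

B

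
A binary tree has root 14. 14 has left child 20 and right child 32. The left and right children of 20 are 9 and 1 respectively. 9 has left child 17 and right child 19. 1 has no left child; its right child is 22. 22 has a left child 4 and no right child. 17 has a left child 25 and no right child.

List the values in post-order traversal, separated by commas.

Post-order visits the left subtree, then the right subtree, then the node.
At 14: go left to 20.
  At 20: go left to 9.
    At 9: go left to 17.
      At 17: go left to 25.
        25 is a leaf — visit 25.
      At 17: no right child.
      Visit 17.
    At 9: go right to 19.
      19 is a leaf — visit 19.
    Visit 9.
  At 20: go right to 1.
    At 1: no left child.
    At 1: go right to 22.
      At 22: go left to 4.
        4 is a leaf — visit 4.
      At 22: no right child.
      Visit 22.
    Visit 1.
  Visit 20.
At 14: go right to 32.
  32 is a leaf — visit 32.
Visit 14.

25, 17, 19, 9, 4, 22, 1, 20, 32, 14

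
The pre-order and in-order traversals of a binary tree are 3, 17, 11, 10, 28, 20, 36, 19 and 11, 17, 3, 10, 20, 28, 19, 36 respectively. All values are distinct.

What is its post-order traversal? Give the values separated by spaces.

11 17 20 19 36 28 10 3

The first element of pre-order is the root; it splits in-order into left and right subtrees.
Root 3: left subtree has 2 nodes {11, 17}, right has 5 {10, 20, 28, 19, 36}.
  Root 17: left subtree has 1 node {11}, right has 0 { }.
  Root 10: left subtree has 0 nodes { }, right has 4 {20, 28, 19, 36}.
    Root 28: left subtree has 1 node {20}, right has 2 {19, 36}.
      Root 36: left subtree has 1 node {19}, right has 0 { }.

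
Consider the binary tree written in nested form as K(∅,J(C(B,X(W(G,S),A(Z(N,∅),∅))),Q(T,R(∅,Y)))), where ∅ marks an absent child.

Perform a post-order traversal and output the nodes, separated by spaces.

B G S W N Z A X C T Y R Q J K

Post-order visits the left subtree, then the right subtree, then the node.
At K: no left child.
At K: go right to J.
  At J: go left to C.
    At C: go left to B.
      B is a leaf — visit B.
    At C: go right to X.
      At X: go left to W.
        At W: go left to G.
          G is a leaf — visit G.
        At W: go right to S.
          S is a leaf — visit S.
        Visit W.
      At X: go right to A.
        At A: go left to Z.
          At Z: go left to N.
            N is a leaf — visit N.
          At Z: no right child.
          Visit Z.
        At A: no right child.
        Visit A.
      Visit X.
    Visit C.
  At J: go right to Q.
    At Q: go left to T.
      T is a leaf — visit T.
    At Q: go right to R.
      At R: no left child.
      At R: go right to Y.
        Y is a leaf — visit Y.
      Visit R.
    Visit Q.
  Visit J.
Visit K.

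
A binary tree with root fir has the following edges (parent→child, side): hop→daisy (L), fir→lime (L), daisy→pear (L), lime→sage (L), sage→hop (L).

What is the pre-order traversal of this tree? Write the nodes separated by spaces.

fir lime sage hop daisy pear

Pre-order visits the node, then its left subtree, then its right subtree.
Visit fir.
At fir: go left to lime.
  Visit lime.
  At lime: go left to sage.
    Visit sage.
    At sage: go left to hop.
      Visit hop.
      At hop: go left to daisy.
        Visit daisy.
        At daisy: go left to pear.
          pear is a leaf — visit pear.
        At daisy: no right child.
      At hop: no right child.
    At sage: no right child.
  At lime: no right child.
At fir: no right child.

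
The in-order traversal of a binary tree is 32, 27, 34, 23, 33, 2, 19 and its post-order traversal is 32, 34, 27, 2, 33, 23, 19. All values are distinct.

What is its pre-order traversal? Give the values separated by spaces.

19 23 27 32 34 33 2

The last element of post-order is the root; it splits in-order into left and right subtrees.
Root 19: left subtree has 6 nodes {32, 27, 34, 23, 33, 2}, right has 0 { }.
  Root 23: left subtree has 3 nodes {32, 27, 34}, right has 2 {33, 2}.
    Root 27: left subtree has 1 node {32}, right has 1 {34}.
    Root 33: left subtree has 0 nodes { }, right has 1 {2}.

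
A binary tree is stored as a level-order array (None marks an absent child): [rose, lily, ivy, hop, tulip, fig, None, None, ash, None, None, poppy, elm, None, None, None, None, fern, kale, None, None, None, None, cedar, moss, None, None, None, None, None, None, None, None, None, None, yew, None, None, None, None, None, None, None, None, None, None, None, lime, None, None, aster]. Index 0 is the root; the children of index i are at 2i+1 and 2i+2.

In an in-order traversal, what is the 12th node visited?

In-order visits the left subtree, then the node, then the right subtree.
At rose: go left to lily.
  At lily: go left to hop.
    At hop: no left child.
    Visit hop.
    At hop: go right to ash.
      At ash: go left to fern.
        At fern: go left to yew.
          yew is a leaf — visit yew.
        Visit fern.
        At fern: no right child.
      Visit ash.
      At ash: go right to kale.
        kale is a leaf — visit kale.
  Visit lily.
  At lily: go right to tulip.
    tulip is a leaf — visit tulip.
Visit rose.
At rose: go right to ivy.
  At ivy: go left to fig.
    At fig: go left to poppy.
      At poppy: go left to cedar.
        At cedar: go left to lime.
          lime is a leaf — visit lime.
        Visit cedar.
        At cedar: no right child.
      Visit poppy.
      At poppy: go right to moss.
        At moss: no left child.
        Visit moss.
        At moss: go right to aster.
          aster is a leaf — visit aster.
    Visit fig.
    At fig: go right to elm.
      elm is a leaf — visit elm.
  Visit ivy.
  At ivy: no right child.
Full in-order sequence: hop, yew, fern, ash, kale, lily, tulip, rose, lime, cedar, poppy, moss, aster, fig, elm, ivy.

moss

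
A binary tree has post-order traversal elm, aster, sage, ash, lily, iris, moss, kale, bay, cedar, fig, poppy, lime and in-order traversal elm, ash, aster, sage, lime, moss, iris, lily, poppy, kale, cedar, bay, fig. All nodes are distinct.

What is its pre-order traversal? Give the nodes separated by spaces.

The last element of post-order is the root; it splits in-order into left and right subtrees.
Root lime: left subtree has 4 nodes {elm, ash, aster, sage}, right has 8 {moss, iris, lily, poppy, kale, cedar, bay, fig}.
  Root ash: left subtree has 1 node {elm}, right has 2 {aster, sage}.
    Root sage: left subtree has 1 node {aster}, right has 0 { }.
  Root poppy: left subtree has 3 nodes {moss, iris, lily}, right has 4 {kale, cedar, bay, fig}.
    Root moss: left subtree has 0 nodes { }, right has 2 {iris, lily}.
      Root iris: left subtree has 0 nodes { }, right has 1 {lily}.
    Root fig: left subtree has 3 nodes {kale, cedar, bay}, right has 0 { }.
      Root cedar: left subtree has 1 node {kale}, right has 1 {bay}.

lime ash elm sage aster poppy moss iris lily fig cedar kale bay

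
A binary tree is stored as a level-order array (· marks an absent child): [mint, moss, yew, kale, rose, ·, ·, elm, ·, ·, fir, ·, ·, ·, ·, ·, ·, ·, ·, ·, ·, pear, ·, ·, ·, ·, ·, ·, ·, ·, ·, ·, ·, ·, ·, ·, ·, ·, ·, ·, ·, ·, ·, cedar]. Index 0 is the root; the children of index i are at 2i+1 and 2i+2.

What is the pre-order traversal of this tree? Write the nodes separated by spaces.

mint moss kale elm rose fir pear cedar yew

Pre-order visits the node, then its left subtree, then its right subtree.
Visit mint.
At mint: go left to moss.
  Visit moss.
  At moss: go left to kale.
    Visit kale.
    At kale: go left to elm.
      elm is a leaf — visit elm.
    At kale: no right child.
  At moss: go right to rose.
    Visit rose.
    At rose: no left child.
    At rose: go right to fir.
      Visit fir.
      At fir: go left to pear.
        Visit pear.
        At pear: go left to cedar.
          cedar is a leaf — visit cedar.
        At pear: no right child.
      At fir: no right child.
At mint: go right to yew.
  yew is a leaf — visit yew.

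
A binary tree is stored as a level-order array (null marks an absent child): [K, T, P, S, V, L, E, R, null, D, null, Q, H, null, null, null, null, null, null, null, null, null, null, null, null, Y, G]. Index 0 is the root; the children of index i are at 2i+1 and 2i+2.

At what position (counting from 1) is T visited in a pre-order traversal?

Pre-order visits the node, then its left subtree, then its right subtree.
Visit K.
At K: go left to T.
  Visit T.
  At T: go left to S.
    Visit S.
    At S: go left to R.
      R is a leaf — visit R.
    At S: no right child.
  At T: go right to V.
    Visit V.
    At V: go left to D.
      D is a leaf — visit D.
    At V: no right child.
At K: go right to P.
  Visit P.
  At P: go left to L.
    Visit L.
    At L: go left to Q.
      Q is a leaf — visit Q.
    At L: go right to H.
      Visit H.
      At H: go left to Y.
        Y is a leaf — visit Y.
      At H: go right to G.
        G is a leaf — visit G.
  At P: go right to E.
    E is a leaf — visit E.
Full pre-order sequence: K, T, S, R, V, D, P, L, Q, H, Y, G, E.

2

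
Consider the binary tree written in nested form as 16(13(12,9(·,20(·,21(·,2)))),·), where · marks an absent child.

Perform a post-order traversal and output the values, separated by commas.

Post-order visits the left subtree, then the right subtree, then the node.
At 16: go left to 13.
  At 13: go left to 12.
    12 is a leaf — visit 12.
  At 13: go right to 9.
    At 9: no left child.
    At 9: go right to 20.
      At 20: no left child.
      At 20: go right to 21.
        At 21: no left child.
        At 21: go right to 2.
          2 is a leaf — visit 2.
        Visit 21.
      Visit 20.
    Visit 9.
  Visit 13.
At 16: no right child.
Visit 16.

12, 2, 21, 20, 9, 13, 16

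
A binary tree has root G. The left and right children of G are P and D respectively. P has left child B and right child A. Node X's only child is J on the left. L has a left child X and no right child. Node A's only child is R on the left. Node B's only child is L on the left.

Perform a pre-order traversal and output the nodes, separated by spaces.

G P B L X J A R D

Pre-order visits the node, then its left subtree, then its right subtree.
Visit G.
At G: go left to P.
  Visit P.
  At P: go left to B.
    Visit B.
    At B: go left to L.
      Visit L.
      At L: go left to X.
        Visit X.
        At X: go left to J.
          J is a leaf — visit J.
        At X: no right child.
      At L: no right child.
    At B: no right child.
  At P: go right to A.
    Visit A.
    At A: go left to R.
      R is a leaf — visit R.
    At A: no right child.
At G: go right to D.
  D is a leaf — visit D.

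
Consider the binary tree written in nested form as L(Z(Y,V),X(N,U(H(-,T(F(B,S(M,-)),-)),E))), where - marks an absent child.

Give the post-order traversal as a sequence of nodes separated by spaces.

Post-order visits the left subtree, then the right subtree, then the node.
At L: go left to Z.
  At Z: go left to Y.
    Y is a leaf — visit Y.
  At Z: go right to V.
    V is a leaf — visit V.
  Visit Z.
At L: go right to X.
  At X: go left to N.
    N is a leaf — visit N.
  At X: go right to U.
    At U: go left to H.
      At H: no left child.
      At H: go right to T.
        At T: go left to F.
          At F: go left to B.
            B is a leaf — visit B.
          At F: go right to S.
            At S: go left to M.
              M is a leaf — visit M.
            At S: no right child.
            Visit S.
          Visit F.
        At T: no right child.
        Visit T.
      Visit H.
    At U: go right to E.
      E is a leaf — visit E.
    Visit U.
  Visit X.
Visit L.

Y V Z N B M S F T H E U X L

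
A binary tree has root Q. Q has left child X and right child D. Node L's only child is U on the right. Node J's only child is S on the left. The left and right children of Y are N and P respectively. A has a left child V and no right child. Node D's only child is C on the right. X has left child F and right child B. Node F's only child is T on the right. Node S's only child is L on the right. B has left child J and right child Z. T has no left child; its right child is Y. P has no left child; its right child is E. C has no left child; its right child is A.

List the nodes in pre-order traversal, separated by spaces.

Pre-order visits the node, then its left subtree, then its right subtree.
Visit Q.
At Q: go left to X.
  Visit X.
  At X: go left to F.
    Visit F.
    At F: no left child.
    At F: go right to T.
      Visit T.
      At T: no left child.
      At T: go right to Y.
        Visit Y.
        At Y: go left to N.
          N is a leaf — visit N.
        At Y: go right to P.
          Visit P.
          At P: no left child.
          At P: go right to E.
            E is a leaf — visit E.
  At X: go right to B.
    Visit B.
    At B: go left to J.
      Visit J.
      At J: go left to S.
        Visit S.
        At S: no left child.
        At S: go right to L.
          Visit L.
          At L: no left child.
          At L: go right to U.
            U is a leaf — visit U.
      At J: no right child.
    At B: go right to Z.
      Z is a leaf — visit Z.
At Q: go right to D.
  Visit D.
  At D: no left child.
  At D: go right to C.
    Visit C.
    At C: no left child.
    At C: go right to A.
      Visit A.
      At A: go left to V.
        V is a leaf — visit V.
      At A: no right child.

Q X F T Y N P E B J S L U Z D C A V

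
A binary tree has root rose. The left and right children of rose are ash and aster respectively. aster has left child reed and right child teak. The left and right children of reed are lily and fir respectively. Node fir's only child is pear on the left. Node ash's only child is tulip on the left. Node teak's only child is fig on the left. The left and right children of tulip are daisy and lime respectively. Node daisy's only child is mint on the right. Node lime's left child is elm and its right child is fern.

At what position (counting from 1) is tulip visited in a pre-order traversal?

3

Pre-order visits the node, then its left subtree, then its right subtree.
Visit rose.
At rose: go left to ash.
  Visit ash.
  At ash: go left to tulip.
    Visit tulip.
    At tulip: go left to daisy.
      Visit daisy.
      At daisy: no left child.
      At daisy: go right to mint.
        mint is a leaf — visit mint.
    At tulip: go right to lime.
      Visit lime.
      At lime: go left to elm.
        elm is a leaf — visit elm.
      At lime: go right to fern.
        fern is a leaf — visit fern.
  At ash: no right child.
At rose: go right to aster.
  Visit aster.
  At aster: go left to reed.
    Visit reed.
    At reed: go left to lily.
      lily is a leaf — visit lily.
    At reed: go right to fir.
      Visit fir.
      At fir: go left to pear.
        pear is a leaf — visit pear.
      At fir: no right child.
  At aster: go right to teak.
    Visit teak.
    At teak: go left to fig.
      fig is a leaf — visit fig.
    At teak: no right child.
Full pre-order sequence: rose, ash, tulip, daisy, mint, lime, elm, fern, aster, reed, lily, fir, pear, teak, fig.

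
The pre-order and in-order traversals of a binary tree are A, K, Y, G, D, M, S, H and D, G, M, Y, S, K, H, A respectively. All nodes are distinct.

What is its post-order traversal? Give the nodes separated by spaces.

The first element of pre-order is the root; it splits in-order into left and right subtrees.
Root A: left subtree has 7 nodes {D, G, M, Y, S, K, H}, right has 0 { }.
  Root K: left subtree has 5 nodes {D, G, M, Y, S}, right has 1 {H}.
    Root Y: left subtree has 3 nodes {D, G, M}, right has 1 {S}.
      Root G: left subtree has 1 node {D}, right has 1 {M}.

D M G S Y H K A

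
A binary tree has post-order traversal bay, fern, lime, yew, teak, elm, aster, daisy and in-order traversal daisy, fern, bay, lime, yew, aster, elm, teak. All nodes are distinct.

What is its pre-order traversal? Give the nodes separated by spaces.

daisy aster yew lime fern bay elm teak

The last element of post-order is the root; it splits in-order into left and right subtrees.
Root daisy: left subtree has 0 nodes { }, right has 7 {fern, bay, lime, yew, aster, elm, teak}.
  Root aster: left subtree has 4 nodes {fern, bay, lime, yew}, right has 2 {elm, teak}.
    Root yew: left subtree has 3 nodes {fern, bay, lime}, right has 0 { }.
      Root lime: left subtree has 2 nodes {fern, bay}, right has 0 { }.
        Root fern: left subtree has 0 nodes { }, right has 1 {bay}.
    Root elm: left subtree has 0 nodes { }, right has 1 {teak}.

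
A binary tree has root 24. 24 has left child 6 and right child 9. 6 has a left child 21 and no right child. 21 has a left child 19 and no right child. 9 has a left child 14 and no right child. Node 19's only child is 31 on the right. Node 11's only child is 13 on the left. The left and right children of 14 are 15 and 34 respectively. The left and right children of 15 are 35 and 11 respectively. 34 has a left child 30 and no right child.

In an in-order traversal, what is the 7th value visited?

In-order visits the left subtree, then the node, then the right subtree.
At 24: go left to 6.
  At 6: go left to 21.
    At 21: go left to 19.
      At 19: no left child.
      Visit 19.
      At 19: go right to 31.
        31 is a leaf — visit 31.
    Visit 21.
    At 21: no right child.
  Visit 6.
  At 6: no right child.
Visit 24.
At 24: go right to 9.
  At 9: go left to 14.
    At 14: go left to 15.
      At 15: go left to 35.
        35 is a leaf — visit 35.
      Visit 15.
      At 15: go right to 11.
        At 11: go left to 13.
          13 is a leaf — visit 13.
        Visit 11.
        At 11: no right child.
    Visit 14.
    At 14: go right to 34.
      At 34: go left to 30.
        30 is a leaf — visit 30.
      Visit 34.
      At 34: no right child.
  Visit 9.
  At 9: no right child.
Full in-order sequence: 19, 31, 21, 6, 24, 35, 15, 13, 11, 14, 30, 34, 9.

15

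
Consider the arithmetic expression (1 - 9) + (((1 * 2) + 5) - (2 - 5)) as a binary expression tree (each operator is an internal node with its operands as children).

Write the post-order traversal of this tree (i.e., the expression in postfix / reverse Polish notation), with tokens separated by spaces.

1 9 - 1 2 * 5 + 2 5 - - +

Post-order on an expression tree gives postfix notation: for each operator, emit left operand, right operand, then the operator.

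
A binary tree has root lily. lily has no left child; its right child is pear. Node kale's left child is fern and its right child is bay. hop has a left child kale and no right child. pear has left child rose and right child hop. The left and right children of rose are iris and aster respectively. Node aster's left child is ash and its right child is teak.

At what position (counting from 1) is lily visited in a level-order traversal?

Level-order visits nodes level by level from the root, left to right within each level.
Level 0: lily
Level 1: pear
Level 2: rose, hop
Level 3: iris, aster, kale
Level 4: ash, teak, fern, bay
Full level-order sequence: lily, pear, rose, hop, iris, aster, kale, ash, teak, fern, bay.

1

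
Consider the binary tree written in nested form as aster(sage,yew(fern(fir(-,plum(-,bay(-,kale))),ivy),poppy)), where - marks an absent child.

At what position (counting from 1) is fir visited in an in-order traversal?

In-order visits the left subtree, then the node, then the right subtree.
At aster: go left to sage.
  sage is a leaf — visit sage.
Visit aster.
At aster: go right to yew.
  At yew: go left to fern.
    At fern: go left to fir.
      At fir: no left child.
      Visit fir.
      At fir: go right to plum.
        At plum: no left child.
        Visit plum.
        At plum: go right to bay.
          At bay: no left child.
          Visit bay.
          At bay: go right to kale.
            kale is a leaf — visit kale.
    Visit fern.
    At fern: go right to ivy.
      ivy is a leaf — visit ivy.
  Visit yew.
  At yew: go right to poppy.
    poppy is a leaf — visit poppy.
Full in-order sequence: sage, aster, fir, plum, bay, kale, fern, ivy, yew, poppy.

3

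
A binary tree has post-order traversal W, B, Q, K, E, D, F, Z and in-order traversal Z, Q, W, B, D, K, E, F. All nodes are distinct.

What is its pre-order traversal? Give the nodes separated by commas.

The last element of post-order is the root; it splits in-order into left and right subtrees.
Root Z: left subtree has 0 nodes { }, right has 7 {Q, W, B, D, K, E, F}.
  Root F: left subtree has 6 nodes {Q, W, B, D, K, E}, right has 0 { }.
    Root D: left subtree has 3 nodes {Q, W, B}, right has 2 {K, E}.
      Root Q: left subtree has 0 nodes { }, right has 2 {W, B}.
        Root B: left subtree has 1 node {W}, right has 0 { }.
      Root E: left subtree has 1 node {K}, right has 0 { }.

Z, F, D, Q, B, W, E, K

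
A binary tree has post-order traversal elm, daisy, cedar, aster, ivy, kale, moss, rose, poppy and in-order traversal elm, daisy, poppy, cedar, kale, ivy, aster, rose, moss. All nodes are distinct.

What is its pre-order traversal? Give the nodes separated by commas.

The last element of post-order is the root; it splits in-order into left and right subtrees.
Root poppy: left subtree has 2 nodes {elm, daisy}, right has 6 {cedar, kale, ivy, aster, rose, moss}.
  Root daisy: left subtree has 1 node {elm}, right has 0 { }.
  Root rose: left subtree has 4 nodes {cedar, kale, ivy, aster}, right has 1 {moss}.
    Root kale: left subtree has 1 node {cedar}, right has 2 {ivy, aster}.
      Root ivy: left subtree has 0 nodes { }, right has 1 {aster}.

poppy, daisy, elm, rose, kale, cedar, ivy, aster, moss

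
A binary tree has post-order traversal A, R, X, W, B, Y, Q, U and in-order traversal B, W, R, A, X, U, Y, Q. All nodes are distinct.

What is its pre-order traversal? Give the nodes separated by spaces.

U B W X R A Q Y

The last element of post-order is the root; it splits in-order into left and right subtrees.
Root U: left subtree has 5 nodes {B, W, R, A, X}, right has 2 {Y, Q}.
  Root B: left subtree has 0 nodes { }, right has 4 {W, R, A, X}.
    Root W: left subtree has 0 nodes { }, right has 3 {R, A, X}.
      Root X: left subtree has 2 nodes {R, A}, right has 0 { }.
        Root R: left subtree has 0 nodes { }, right has 1 {A}.
  Root Q: left subtree has 1 node {Y}, right has 0 { }.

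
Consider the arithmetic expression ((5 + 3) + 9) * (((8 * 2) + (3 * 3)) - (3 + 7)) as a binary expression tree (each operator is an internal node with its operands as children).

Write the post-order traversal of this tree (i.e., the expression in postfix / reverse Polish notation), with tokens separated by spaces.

Post-order on an expression tree gives postfix notation: for each operator, emit left operand, right operand, then the operator.

5 3 + 9 + 8 2 * 3 3 * + 3 7 + - *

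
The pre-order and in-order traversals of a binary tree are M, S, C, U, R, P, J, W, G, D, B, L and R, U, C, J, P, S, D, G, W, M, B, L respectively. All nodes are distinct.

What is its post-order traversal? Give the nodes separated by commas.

The first element of pre-order is the root; it splits in-order into left and right subtrees.
Root M: left subtree has 9 nodes {R, U, C, J, P, S, D, G, W}, right has 2 {B, L}.
  Root S: left subtree has 5 nodes {R, U, C, J, P}, right has 3 {D, G, W}.
    Root C: left subtree has 2 nodes {R, U}, right has 2 {J, P}.
      Root U: left subtree has 1 node {R}, right has 0 { }.
      Root P: left subtree has 1 node {J}, right has 0 { }.
    Root W: left subtree has 2 nodes {D, G}, right has 0 { }.
      Root G: left subtree has 1 node {D}, right has 0 { }.
  Root B: left subtree has 0 nodes { }, right has 1 {L}.

R, U, J, P, C, D, G, W, S, L, B, M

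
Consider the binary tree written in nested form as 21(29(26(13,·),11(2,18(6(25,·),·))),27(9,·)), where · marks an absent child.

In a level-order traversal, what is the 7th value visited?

13

Level-order visits nodes level by level from the root, left to right within each level.
Level 0: 21
Level 1: 29, 27
Level 2: 26, 11, 9
Level 3: 13, 2, 18
Level 4: 6
Level 5: 25
Full level-order sequence: 21, 29, 27, 26, 11, 9, 13, 2, 18, 6, 25.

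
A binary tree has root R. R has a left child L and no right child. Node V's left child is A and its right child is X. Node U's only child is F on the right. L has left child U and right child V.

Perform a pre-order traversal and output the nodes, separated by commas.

R, L, U, F, V, A, X

Pre-order visits the node, then its left subtree, then its right subtree.
Visit R.
At R: go left to L.
  Visit L.
  At L: go left to U.
    Visit U.
    At U: no left child.
    At U: go right to F.
      F is a leaf — visit F.
  At L: go right to V.
    Visit V.
    At V: go left to A.
      A is a leaf — visit A.
    At V: go right to X.
      X is a leaf — visit X.
At R: no right child.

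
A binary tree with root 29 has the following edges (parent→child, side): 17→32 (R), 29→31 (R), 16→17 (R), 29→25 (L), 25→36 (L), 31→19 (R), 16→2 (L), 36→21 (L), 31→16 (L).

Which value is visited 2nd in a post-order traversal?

36

Post-order visits the left subtree, then the right subtree, then the node.
At 29: go left to 25.
  At 25: go left to 36.
    At 36: go left to 21.
      21 is a leaf — visit 21.
    At 36: no right child.
    Visit 36.
  At 25: no right child.
  Visit 25.
At 29: go right to 31.
  At 31: go left to 16.
    At 16: go left to 2.
      2 is a leaf — visit 2.
    At 16: go right to 17.
      At 17: no left child.
      At 17: go right to 32.
        32 is a leaf — visit 32.
      Visit 17.
    Visit 16.
  At 31: go right to 19.
    19 is a leaf — visit 19.
  Visit 31.
Visit 29.
Full post-order sequence: 21, 36, 25, 2, 32, 17, 16, 19, 31, 29.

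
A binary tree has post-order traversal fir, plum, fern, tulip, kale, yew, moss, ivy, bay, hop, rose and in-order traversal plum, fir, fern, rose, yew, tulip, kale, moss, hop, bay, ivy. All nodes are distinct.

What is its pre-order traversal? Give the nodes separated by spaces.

The last element of post-order is the root; it splits in-order into left and right subtrees.
Root rose: left subtree has 3 nodes {plum, fir, fern}, right has 7 {yew, tulip, kale, moss, hop, bay, ivy}.
  Root fern: left subtree has 2 nodes {plum, fir}, right has 0 { }.
    Root plum: left subtree has 0 nodes { }, right has 1 {fir}.
  Root hop: left subtree has 4 nodes {yew, tulip, kale, moss}, right has 2 {bay, ivy}.
    Root moss: left subtree has 3 nodes {yew, tulip, kale}, right has 0 { }.
      Root yew: left subtree has 0 nodes { }, right has 2 {tulip, kale}.
        Root kale: left subtree has 1 node {tulip}, right has 0 { }.
    Root bay: left subtree has 0 nodes { }, right has 1 {ivy}.

rose fern plum fir hop moss yew kale tulip bay ivy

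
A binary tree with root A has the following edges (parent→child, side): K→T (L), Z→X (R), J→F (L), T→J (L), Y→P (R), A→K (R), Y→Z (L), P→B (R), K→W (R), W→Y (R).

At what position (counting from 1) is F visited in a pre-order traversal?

5

Pre-order visits the node, then its left subtree, then its right subtree.
Visit A.
At A: no left child.
At A: go right to K.
  Visit K.
  At K: go left to T.
    Visit T.
    At T: go left to J.
      Visit J.
      At J: go left to F.
        F is a leaf — visit F.
      At J: no right child.
    At T: no right child.
  At K: go right to W.
    Visit W.
    At W: no left child.
    At W: go right to Y.
      Visit Y.
      At Y: go left to Z.
        Visit Z.
        At Z: no left child.
        At Z: go right to X.
          X is a leaf — visit X.
      At Y: go right to P.
        Visit P.
        At P: no left child.
        At P: go right to B.
          B is a leaf — visit B.
Full pre-order sequence: A, K, T, J, F, W, Y, Z, X, P, B.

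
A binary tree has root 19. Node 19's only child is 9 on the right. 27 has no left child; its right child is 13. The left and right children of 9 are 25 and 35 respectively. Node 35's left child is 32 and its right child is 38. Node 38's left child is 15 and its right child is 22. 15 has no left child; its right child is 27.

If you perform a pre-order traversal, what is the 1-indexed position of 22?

10

Pre-order visits the node, then its left subtree, then its right subtree.
Visit 19.
At 19: no left child.
At 19: go right to 9.
  Visit 9.
  At 9: go left to 25.
    25 is a leaf — visit 25.
  At 9: go right to 35.
    Visit 35.
    At 35: go left to 32.
      32 is a leaf — visit 32.
    At 35: go right to 38.
      Visit 38.
      At 38: go left to 15.
        Visit 15.
        At 15: no left child.
        At 15: go right to 27.
          Visit 27.
          At 27: no left child.
          At 27: go right to 13.
            13 is a leaf — visit 13.
      At 38: go right to 22.
        22 is a leaf — visit 22.
Full pre-order sequence: 19, 9, 25, 35, 32, 38, 15, 27, 13, 22.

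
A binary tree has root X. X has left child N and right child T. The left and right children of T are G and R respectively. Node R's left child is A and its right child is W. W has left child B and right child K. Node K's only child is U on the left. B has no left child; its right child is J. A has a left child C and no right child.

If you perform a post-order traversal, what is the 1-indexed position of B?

Post-order visits the left subtree, then the right subtree, then the node.
At X: go left to N.
  N is a leaf — visit N.
At X: go right to T.
  At T: go left to G.
    G is a leaf — visit G.
  At T: go right to R.
    At R: go left to A.
      At A: go left to C.
        C is a leaf — visit C.
      At A: no right child.
      Visit A.
    At R: go right to W.
      At W: go left to B.
        At B: no left child.
        At B: go right to J.
          J is a leaf — visit J.
        Visit B.
      At W: go right to K.
        At K: go left to U.
          U is a leaf — visit U.
        At K: no right child.
        Visit K.
      Visit W.
    Visit R.
  Visit T.
Visit X.
Full post-order sequence: N, G, C, A, J, B, U, K, W, R, T, X.

6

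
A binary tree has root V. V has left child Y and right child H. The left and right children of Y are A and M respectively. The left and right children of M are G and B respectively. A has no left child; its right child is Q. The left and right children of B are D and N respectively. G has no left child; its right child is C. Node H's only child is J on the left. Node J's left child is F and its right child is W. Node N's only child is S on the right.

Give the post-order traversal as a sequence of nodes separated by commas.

Q, A, C, G, D, S, N, B, M, Y, F, W, J, H, V

Post-order visits the left subtree, then the right subtree, then the node.
At V: go left to Y.
  At Y: go left to A.
    At A: no left child.
    At A: go right to Q.
      Q is a leaf — visit Q.
    Visit A.
  At Y: go right to M.
    At M: go left to G.
      At G: no left child.
      At G: go right to C.
        C is a leaf — visit C.
      Visit G.
    At M: go right to B.
      At B: go left to D.
        D is a leaf — visit D.
      At B: go right to N.
        At N: no left child.
        At N: go right to S.
          S is a leaf — visit S.
        Visit N.
      Visit B.
    Visit M.
  Visit Y.
At V: go right to H.
  At H: go left to J.
    At J: go left to F.
      F is a leaf — visit F.
    At J: go right to W.
      W is a leaf — visit W.
    Visit J.
  At H: no right child.
  Visit H.
Visit V.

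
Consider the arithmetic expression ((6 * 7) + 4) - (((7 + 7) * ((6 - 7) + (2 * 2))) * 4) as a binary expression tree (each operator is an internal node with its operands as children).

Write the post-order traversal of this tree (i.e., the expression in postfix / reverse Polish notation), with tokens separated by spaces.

6 7 * 4 + 7 7 + 6 7 - 2 2 * + * 4 * -

Post-order on an expression tree gives postfix notation: for each operator, emit left operand, right operand, then the operator.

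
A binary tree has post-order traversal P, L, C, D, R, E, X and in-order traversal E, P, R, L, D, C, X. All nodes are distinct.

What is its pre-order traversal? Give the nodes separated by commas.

The last element of post-order is the root; it splits in-order into left and right subtrees.
Root X: left subtree has 6 nodes {E, P, R, L, D, C}, right has 0 { }.
  Root E: left subtree has 0 nodes { }, right has 5 {P, R, L, D, C}.
    Root R: left subtree has 1 node {P}, right has 3 {L, D, C}.
      Root D: left subtree has 1 node {L}, right has 1 {C}.

X, E, R, P, D, L, C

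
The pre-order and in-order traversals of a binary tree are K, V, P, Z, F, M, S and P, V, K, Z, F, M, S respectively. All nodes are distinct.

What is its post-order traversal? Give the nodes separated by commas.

The first element of pre-order is the root; it splits in-order into left and right subtrees.
Root K: left subtree has 2 nodes {P, V}, right has 4 {Z, F, M, S}.
  Root V: left subtree has 1 node {P}, right has 0 { }.
  Root Z: left subtree has 0 nodes { }, right has 3 {F, M, S}.
    Root F: left subtree has 0 nodes { }, right has 2 {M, S}.
      Root M: left subtree has 0 nodes { }, right has 1 {S}.

P, V, S, M, F, Z, K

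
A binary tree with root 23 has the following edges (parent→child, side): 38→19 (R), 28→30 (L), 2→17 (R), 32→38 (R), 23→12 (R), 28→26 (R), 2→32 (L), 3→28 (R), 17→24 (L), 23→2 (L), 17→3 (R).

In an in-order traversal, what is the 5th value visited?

24

In-order visits the left subtree, then the node, then the right subtree.
At 23: go left to 2.
  At 2: go left to 32.
    At 32: no left child.
    Visit 32.
    At 32: go right to 38.
      At 38: no left child.
      Visit 38.
      At 38: go right to 19.
        19 is a leaf — visit 19.
  Visit 2.
  At 2: go right to 17.
    At 17: go left to 24.
      24 is a leaf — visit 24.
    Visit 17.
    At 17: go right to 3.
      At 3: no left child.
      Visit 3.
      At 3: go right to 28.
        At 28: go left to 30.
          30 is a leaf — visit 30.
        Visit 28.
        At 28: go right to 26.
          26 is a leaf — visit 26.
Visit 23.
At 23: go right to 12.
  12 is a leaf — visit 12.
Full in-order sequence: 32, 38, 19, 2, 24, 17, 3, 30, 28, 26, 23, 12.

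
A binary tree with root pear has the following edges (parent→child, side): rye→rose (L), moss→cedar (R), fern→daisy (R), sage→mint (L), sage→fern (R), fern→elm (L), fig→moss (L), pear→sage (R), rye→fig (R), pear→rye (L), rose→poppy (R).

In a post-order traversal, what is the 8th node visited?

elm

Post-order visits the left subtree, then the right subtree, then the node.
At pear: go left to rye.
  At rye: go left to rose.
    At rose: no left child.
    At rose: go right to poppy.
      poppy is a leaf — visit poppy.
    Visit rose.
  At rye: go right to fig.
    At fig: go left to moss.
      At moss: no left child.
      At moss: go right to cedar.
        cedar is a leaf — visit cedar.
      Visit moss.
    At fig: no right child.
    Visit fig.
  Visit rye.
At pear: go right to sage.
  At sage: go left to mint.
    mint is a leaf — visit mint.
  At sage: go right to fern.
    At fern: go left to elm.
      elm is a leaf — visit elm.
    At fern: go right to daisy.
      daisy is a leaf — visit daisy.
    Visit fern.
  Visit sage.
Visit pear.
Full post-order sequence: poppy, rose, cedar, moss, fig, rye, mint, elm, daisy, fern, sage, pear.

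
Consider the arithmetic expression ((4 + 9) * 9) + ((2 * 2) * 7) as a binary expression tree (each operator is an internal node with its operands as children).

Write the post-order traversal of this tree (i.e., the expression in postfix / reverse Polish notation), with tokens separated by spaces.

4 9 + 9 * 2 2 * 7 * +

Post-order on an expression tree gives postfix notation: for each operator, emit left operand, right operand, then the operator.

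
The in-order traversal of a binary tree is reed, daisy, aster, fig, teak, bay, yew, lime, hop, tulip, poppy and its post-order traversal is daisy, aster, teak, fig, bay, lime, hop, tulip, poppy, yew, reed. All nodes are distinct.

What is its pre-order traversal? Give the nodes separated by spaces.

reed yew bay fig aster daisy teak poppy tulip hop lime

The last element of post-order is the root; it splits in-order into left and right subtrees.
Root reed: left subtree has 0 nodes { }, right has 10 {daisy, aster, fig, teak, bay, yew, lime, hop, tulip, poppy}.
  Root yew: left subtree has 5 nodes {daisy, aster, fig, teak, bay}, right has 4 {lime, hop, tulip, poppy}.
    Root bay: left subtree has 4 nodes {daisy, aster, fig, teak}, right has 0 { }.
      Root fig: left subtree has 2 nodes {daisy, aster}, right has 1 {teak}.
        Root aster: left subtree has 1 node {daisy}, right has 0 { }.
    Root poppy: left subtree has 3 nodes {lime, hop, tulip}, right has 0 { }.
      Root tulip: left subtree has 2 nodes {lime, hop}, right has 0 { }.
        Root hop: left subtree has 1 node {lime}, right has 0 { }.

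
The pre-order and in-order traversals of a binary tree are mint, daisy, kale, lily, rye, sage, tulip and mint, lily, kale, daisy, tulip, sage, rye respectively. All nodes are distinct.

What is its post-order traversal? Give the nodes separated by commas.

lily, kale, tulip, sage, rye, daisy, mint

The first element of pre-order is the root; it splits in-order into left and right subtrees.
Root mint: left subtree has 0 nodes { }, right has 6 {lily, kale, daisy, tulip, sage, rye}.
  Root daisy: left subtree has 2 nodes {lily, kale}, right has 3 {tulip, sage, rye}.
    Root kale: left subtree has 1 node {lily}, right has 0 { }.
    Root rye: left subtree has 2 nodes {tulip, sage}, right has 0 { }.
      Root sage: left subtree has 1 node {tulip}, right has 0 { }.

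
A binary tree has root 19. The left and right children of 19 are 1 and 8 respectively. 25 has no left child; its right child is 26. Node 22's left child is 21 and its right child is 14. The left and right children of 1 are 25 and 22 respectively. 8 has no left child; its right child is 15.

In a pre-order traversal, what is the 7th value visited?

14

Pre-order visits the node, then its left subtree, then its right subtree.
Visit 19.
At 19: go left to 1.
  Visit 1.
  At 1: go left to 25.
    Visit 25.
    At 25: no left child.
    At 25: go right to 26.
      26 is a leaf — visit 26.
  At 1: go right to 22.
    Visit 22.
    At 22: go left to 21.
      21 is a leaf — visit 21.
    At 22: go right to 14.
      14 is a leaf — visit 14.
At 19: go right to 8.
  Visit 8.
  At 8: no left child.
  At 8: go right to 15.
    15 is a leaf — visit 15.
Full pre-order sequence: 19, 1, 25, 26, 22, 21, 14, 8, 15.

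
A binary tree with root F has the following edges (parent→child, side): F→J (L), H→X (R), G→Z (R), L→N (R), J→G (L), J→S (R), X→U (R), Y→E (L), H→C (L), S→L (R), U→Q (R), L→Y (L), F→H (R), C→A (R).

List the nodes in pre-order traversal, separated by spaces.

F J G Z S L Y E N H C A X U Q

Pre-order visits the node, then its left subtree, then its right subtree.
Visit F.
At F: go left to J.
  Visit J.
  At J: go left to G.
    Visit G.
    At G: no left child.
    At G: go right to Z.
      Z is a leaf — visit Z.
  At J: go right to S.
    Visit S.
    At S: no left child.
    At S: go right to L.
      Visit L.
      At L: go left to Y.
        Visit Y.
        At Y: go left to E.
          E is a leaf — visit E.
        At Y: no right child.
      At L: go right to N.
        N is a leaf — visit N.
At F: go right to H.
  Visit H.
  At H: go left to C.
    Visit C.
    At C: no left child.
    At C: go right to A.
      A is a leaf — visit A.
  At H: go right to X.
    Visit X.
    At X: no left child.
    At X: go right to U.
      Visit U.
      At U: no left child.
      At U: go right to Q.
        Q is a leaf — visit Q.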